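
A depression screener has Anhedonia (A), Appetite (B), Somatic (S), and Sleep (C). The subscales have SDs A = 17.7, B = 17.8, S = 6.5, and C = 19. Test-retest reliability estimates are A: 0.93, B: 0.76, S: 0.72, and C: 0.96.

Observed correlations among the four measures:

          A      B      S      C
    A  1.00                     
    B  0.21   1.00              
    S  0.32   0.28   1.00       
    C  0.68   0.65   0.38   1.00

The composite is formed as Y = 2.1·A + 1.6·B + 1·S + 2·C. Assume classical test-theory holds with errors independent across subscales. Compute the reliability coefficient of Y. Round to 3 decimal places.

Var(Y) = 2.1²·17.7² + 1.6²·17.8² + 6.5² + 2²·19² + 2·[3.36·17.7·17.8·0.21 + 2.1·17.7·6.5·0.32 + 4.2·17.7·19·0.68 + 1.6·17.8·6.5·0.28 + 3.2·17.8·19·0.65 + 2·6.5·19·0.38] = 3678.97 + 4218.48 = 7897.45.
Because errors are independent across components, Cov(Tᵢ,Tⱼ) = Cov(Xᵢ,Xⱼ); the off-diagonal part of the true-score variance is the same as above.
True-score variance = [2.1²·17.7²·0.93 + 1.6²·17.8²·0.76 + 6.5²·0.72 + 2²·19²·0.96] + 4218.48 = 3318 + 4218.48 = 7536.48.
Reliability = 7536.48 / 7897.45 = 0.954.

0.954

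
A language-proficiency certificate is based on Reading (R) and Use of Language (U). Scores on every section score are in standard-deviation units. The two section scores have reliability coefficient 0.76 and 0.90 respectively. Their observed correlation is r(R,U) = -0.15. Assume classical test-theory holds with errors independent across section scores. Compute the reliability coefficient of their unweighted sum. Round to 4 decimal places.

Var(R+U) = 2 + 2·[(-0.15)] = 2 − 0.3 = 1.7.
Because errors are independent across components, Cov(Tᵢ,Tⱼ) = Cov(Xᵢ,Xⱼ); the off-diagonal part of the true-score variance is the same as above.
True-score variance = [0.76 + 0.90] − 0.3 = 1.66 − 0.3 = 1.36.
Reliability = 1.36 / 1.7 = 0.8000.

0.8000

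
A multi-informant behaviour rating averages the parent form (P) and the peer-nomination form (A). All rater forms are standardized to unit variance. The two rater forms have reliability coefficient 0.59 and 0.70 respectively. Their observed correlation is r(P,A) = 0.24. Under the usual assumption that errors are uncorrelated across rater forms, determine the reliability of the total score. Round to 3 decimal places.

Var(P+A) = 2 + 2·[0.24] = 2 + 0.48 = 2.48.
Under uncorrelated errors the observed covariances equal the true-score covariances, so only the own-variance terms attenuate.
True-score variance = [0.59 + 0.70] + 0.48 = 1.29 + 0.48 = 1.77.
Reliability = 1.77 / 2.48 = 0.714.

0.714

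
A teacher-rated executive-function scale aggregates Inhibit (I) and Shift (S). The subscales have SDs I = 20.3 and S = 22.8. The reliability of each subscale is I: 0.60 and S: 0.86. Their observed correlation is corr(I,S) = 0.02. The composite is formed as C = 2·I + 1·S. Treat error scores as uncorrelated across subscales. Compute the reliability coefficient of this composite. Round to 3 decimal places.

0.668

Var(C) = 2²·20.3² + 22.8² + 2·[2·20.3·22.8·0.02] = 2168.2 + 37.0272 = 2205.23.
With uncorrelated errors the cross-covariances are all true-score covariance, so they carry over unchanged; only the diagonal terms shrink to ρᵢσᵢ².
True-score variance = [2²·20.3²·0.60 + 22.8²·0.86] + 37.0272 = 1436.08 + 37.0272 = 1473.11.
Reliability = 1473.11 / 2205.23 = 0.668.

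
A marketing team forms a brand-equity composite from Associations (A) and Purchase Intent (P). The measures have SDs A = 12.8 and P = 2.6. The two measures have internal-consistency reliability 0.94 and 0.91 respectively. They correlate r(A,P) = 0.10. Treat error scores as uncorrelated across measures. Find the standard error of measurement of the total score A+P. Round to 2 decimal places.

3.23

Var(total) = 170.6 + 6.656 = 177.256.
True-score variance = 160.161 + 6.656 = 166.817, so reliability = 0.9411.
Error variance = 177.256 − 166.817 = 10.4388; SEM = √10.4388 = 3.23.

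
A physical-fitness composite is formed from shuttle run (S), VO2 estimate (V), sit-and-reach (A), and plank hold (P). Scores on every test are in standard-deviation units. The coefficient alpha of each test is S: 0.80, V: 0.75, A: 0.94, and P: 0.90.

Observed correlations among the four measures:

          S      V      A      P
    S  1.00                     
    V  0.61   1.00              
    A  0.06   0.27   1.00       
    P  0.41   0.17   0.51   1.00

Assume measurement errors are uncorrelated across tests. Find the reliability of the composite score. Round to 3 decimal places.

0.924

Var(S+V+A+P) = 4 + 2·[0.61 + 0.06 + 0.41 + 0.27 + 0.17 + 0.51] = 4 + 4.06 = 8.06.
With uncorrelated errors the cross-covariances are all true-score covariance, so they carry over unchanged; only the diagonal terms shrink to ρᵢσᵢ².
True-score variance = [0.80 + 0.75 + 0.94 + 0.90] + 4.06 = 3.39 + 4.06 = 7.45.
Reliability = 7.45 / 8.06 = 0.924.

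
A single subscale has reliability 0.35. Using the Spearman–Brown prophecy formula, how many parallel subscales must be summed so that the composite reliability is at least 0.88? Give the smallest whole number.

k ≥ ρ*(1−ρ₁)/(ρ₁(1−ρ*)) = 0.88·0.65 / (0.35·0.12) = 13.619.
Smallest integer k = 14.

14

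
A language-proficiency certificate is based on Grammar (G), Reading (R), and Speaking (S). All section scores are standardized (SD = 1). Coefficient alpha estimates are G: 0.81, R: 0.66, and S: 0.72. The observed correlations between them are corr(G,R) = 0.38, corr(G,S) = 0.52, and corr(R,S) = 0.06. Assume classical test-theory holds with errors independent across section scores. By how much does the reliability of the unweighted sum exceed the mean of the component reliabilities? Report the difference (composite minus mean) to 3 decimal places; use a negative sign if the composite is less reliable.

Var(sum) = 3 + 1.92 = 4.92; true-score variance = 2.19 + 1.92 = 4.11; composite reliability = 0.8354.
Mean component reliability = 0.7300.
Difference = 0.8354 − 0.7300 = 0.105.

0.105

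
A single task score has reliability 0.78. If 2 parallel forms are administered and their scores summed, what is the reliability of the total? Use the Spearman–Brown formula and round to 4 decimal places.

0.8764

ρ_k = kρ / (1 + (k−1)ρ) = 2·0.78 / (1 + 1·0.78) = 1.560 / 1.780 = 0.8764.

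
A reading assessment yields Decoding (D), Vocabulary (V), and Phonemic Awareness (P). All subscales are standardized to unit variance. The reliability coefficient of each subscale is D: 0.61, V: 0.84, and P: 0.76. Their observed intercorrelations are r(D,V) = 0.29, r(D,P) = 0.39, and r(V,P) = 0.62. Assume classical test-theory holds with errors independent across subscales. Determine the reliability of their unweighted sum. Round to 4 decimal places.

0.8589

Var(D+V+P) = 3 + 2·[0.29 + 0.39 + 0.62] = 3 + 2.6 = 5.6.
Under uncorrelated errors the observed covariances equal the true-score covariances, so only the own-variance terms attenuate.
True-score variance = [0.61 + 0.84 + 0.76] + 2.6 = 2.21 + 2.6 = 4.81.
Reliability = 4.81 / 5.6 = 0.8589.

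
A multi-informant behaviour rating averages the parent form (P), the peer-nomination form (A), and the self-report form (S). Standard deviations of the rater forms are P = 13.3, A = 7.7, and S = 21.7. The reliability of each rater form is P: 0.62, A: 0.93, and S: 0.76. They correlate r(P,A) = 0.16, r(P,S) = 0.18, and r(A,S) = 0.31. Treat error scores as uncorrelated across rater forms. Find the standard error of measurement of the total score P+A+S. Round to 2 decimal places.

13.58

Var(total) = 707.07 + 240.267 = 947.337.
True-score variance = 522.688 + 240.267 = 762.955, so reliability = 0.8054.
Error variance = 947.337 − 762.955 = 184.382; SEM = √184.382 = 13.58.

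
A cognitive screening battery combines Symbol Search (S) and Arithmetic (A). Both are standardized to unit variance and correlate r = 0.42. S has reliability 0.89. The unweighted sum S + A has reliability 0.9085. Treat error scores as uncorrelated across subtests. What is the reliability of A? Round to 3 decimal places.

Var(S+A) = 2 + 2·0.42 = 2.840.
True-score variance = ρ_S + ρ_A + 2·0.42, so 0.9085 = (0.89 + ρ_A + 0.84) / 2.840.
ρ_A = 0.9085·2.840 − 0.89 − 0.84 = 0.850.

0.850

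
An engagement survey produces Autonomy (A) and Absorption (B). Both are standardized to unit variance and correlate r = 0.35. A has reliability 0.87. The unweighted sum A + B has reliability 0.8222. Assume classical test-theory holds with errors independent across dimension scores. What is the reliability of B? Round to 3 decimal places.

Var(A+B) = 2 + 2·0.35 = 2.700.
True-score variance = ρ_A + ρ_B + 2·0.35, so 0.8222 = (0.87 + ρ_B + 0.70) / 2.700.
ρ_B = 0.8222·2.700 − 0.87 − 0.70 = 0.650.

0.650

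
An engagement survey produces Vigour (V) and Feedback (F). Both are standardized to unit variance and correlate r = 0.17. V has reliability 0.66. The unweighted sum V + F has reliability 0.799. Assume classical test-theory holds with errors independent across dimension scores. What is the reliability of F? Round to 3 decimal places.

0.870

Var(V+F) = 2 + 2·0.17 = 2.340.
True-score variance = ρ_V + ρ_F + 2·0.17, so 0.799 = (0.66 + ρ_F + 0.34) / 2.340.
ρ_F = 0.799·2.340 − 0.66 − 0.34 = 0.870.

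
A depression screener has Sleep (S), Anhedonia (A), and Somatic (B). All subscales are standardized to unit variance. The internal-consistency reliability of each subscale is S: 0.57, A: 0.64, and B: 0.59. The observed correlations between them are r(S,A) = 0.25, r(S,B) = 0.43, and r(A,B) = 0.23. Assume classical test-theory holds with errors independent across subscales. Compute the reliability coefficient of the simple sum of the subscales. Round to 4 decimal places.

0.7510

Var(S+A+B) = 3 + 2·[0.25 + 0.43 + 0.23] = 3 + 1.82 = 4.82.
Under uncorrelated errors the observed covariances equal the true-score covariances, so only the own-variance terms attenuate.
True-score variance = [0.57 + 0.64 + 0.59] + 1.82 = 1.8 + 1.82 = 3.62.
Reliability = 3.62 / 4.82 = 0.7510.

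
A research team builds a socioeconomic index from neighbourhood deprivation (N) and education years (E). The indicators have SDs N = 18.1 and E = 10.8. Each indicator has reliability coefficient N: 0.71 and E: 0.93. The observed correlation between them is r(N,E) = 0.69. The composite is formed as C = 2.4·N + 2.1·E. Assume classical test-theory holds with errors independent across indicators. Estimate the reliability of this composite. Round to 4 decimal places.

Var(C) = 2.4²·18.1² + 2.1²·10.8² + 2·[5.04·18.1·10.8·0.69] = 2401.42 + 1359.6 = 3761.02.
Because errors are independent across components, Cov(Tᵢ,Tⱼ) = Cov(Xᵢ,Xⱼ); the off-diagonal part of the true-score variance is the same as above.
True-score variance = [2.4²·18.1²·0.71 + 2.1²·10.8²·0.93] + 1359.6 = 1818.17 + 1359.6 = 3177.77.
Reliability = 3177.77 / 3761.02 = 0.8449.

0.8449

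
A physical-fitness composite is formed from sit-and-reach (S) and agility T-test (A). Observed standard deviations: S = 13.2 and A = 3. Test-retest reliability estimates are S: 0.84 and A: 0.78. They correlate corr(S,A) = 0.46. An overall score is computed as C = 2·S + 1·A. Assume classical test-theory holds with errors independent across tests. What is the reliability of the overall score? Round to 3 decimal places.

0.854

Var(C) = 2²·13.2² + 3² + 2·[2·13.2·3·0.46] = 705.96 + 72.864 = 778.824.
With uncorrelated errors the cross-covariances are all true-score covariance, so they carry over unchanged; only the diagonal terms shrink to ρᵢσᵢ².
True-score variance = [2²·13.2²·0.84 + 3²·0.78] + 72.864 = 592.466 + 72.864 = 665.33.
Reliability = 665.33 / 778.824 = 0.854.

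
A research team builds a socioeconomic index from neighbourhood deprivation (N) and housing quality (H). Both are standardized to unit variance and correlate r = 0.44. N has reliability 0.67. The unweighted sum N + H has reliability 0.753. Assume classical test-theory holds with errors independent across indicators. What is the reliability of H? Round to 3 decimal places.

0.619

Var(N+H) = 2 + 2·0.44 = 2.880.
True-score variance = ρ_N + ρ_H + 2·0.44, so 0.753 = (0.67 + ρ_H + 0.88) / 2.880.
ρ_H = 0.753·2.880 − 0.67 − 0.88 = 0.619.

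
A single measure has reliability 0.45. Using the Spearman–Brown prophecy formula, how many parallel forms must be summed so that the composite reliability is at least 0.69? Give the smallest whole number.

k ≥ ρ*(1−ρ₁)/(ρ₁(1−ρ*)) = 0.69·0.55 / (0.45·0.31) = 2.720.
Smallest integer k = 3.

3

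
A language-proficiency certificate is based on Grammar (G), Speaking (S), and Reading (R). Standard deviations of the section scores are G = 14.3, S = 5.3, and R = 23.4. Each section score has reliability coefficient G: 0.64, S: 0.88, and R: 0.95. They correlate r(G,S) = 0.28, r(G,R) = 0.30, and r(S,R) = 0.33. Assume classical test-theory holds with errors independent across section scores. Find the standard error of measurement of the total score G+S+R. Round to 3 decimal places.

10.216

Var(total) = 780.14 + 325.068 = 1105.21.
True-score variance = 675.775 + 325.068 = 1000.84, so reliability = 0.9056.
Error variance = 1105.21 − 1000.84 = 104.365; SEM = √104.365 = 10.216.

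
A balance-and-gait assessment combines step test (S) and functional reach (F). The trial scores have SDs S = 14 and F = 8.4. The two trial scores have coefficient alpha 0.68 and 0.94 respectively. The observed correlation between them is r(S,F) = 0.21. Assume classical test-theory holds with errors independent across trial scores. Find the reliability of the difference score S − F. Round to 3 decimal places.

0.692

Var(S−F) = 14² + 8.4² − 2·14·8.4·0.21 = 266.56 − 49.392 = 217.168.
With uncorrelated errors the cross-covariances are all true-score covariance, so they carry over unchanged; only the diagonal terms shrink to ρᵢσᵢ².
True-score variance = [14²·0.68 + 8.4²·0.94] − 49.392 = 199.606 − 49.392 = 150.214.
Reliability = 150.214 / 217.168 = 0.692.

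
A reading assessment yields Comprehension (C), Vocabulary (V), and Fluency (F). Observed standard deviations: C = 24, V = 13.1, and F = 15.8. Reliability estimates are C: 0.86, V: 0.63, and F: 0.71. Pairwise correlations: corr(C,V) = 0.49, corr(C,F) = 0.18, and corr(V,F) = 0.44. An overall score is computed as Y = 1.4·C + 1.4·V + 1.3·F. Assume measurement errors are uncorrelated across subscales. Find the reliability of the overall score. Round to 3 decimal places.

0.868

Var(Y) = 1.4²·24² + 1.4²·13.1² + 1.3²·15.8² + 2·[1.96·24·13.1·0.49 + 1.82·24·15.8·0.18 + 1.82·13.1·15.8·0.44] = 1887.21 + 1183.85 = 3071.06.
With uncorrelated errors the cross-covariances are all true-score covariance, so they carry over unchanged; only the diagonal terms shrink to ρᵢσᵢ².
True-score variance = [1.4²·24²·0.86 + 1.4²·13.1²·0.63 + 1.3²·15.8²·0.71] + 1183.85 = 1482.35 + 1183.85 = 2666.2.
Reliability = 2666.2 / 3071.06 = 0.868.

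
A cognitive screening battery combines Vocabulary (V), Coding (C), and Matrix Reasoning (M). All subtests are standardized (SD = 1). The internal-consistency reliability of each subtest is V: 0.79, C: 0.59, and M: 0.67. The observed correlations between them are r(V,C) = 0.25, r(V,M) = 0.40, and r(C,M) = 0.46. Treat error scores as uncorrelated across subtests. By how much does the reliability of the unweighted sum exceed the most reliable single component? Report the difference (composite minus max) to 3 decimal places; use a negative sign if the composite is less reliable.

0.028

Var(sum) = 3 + 2.22 = 5.22; true-score variance = 2.05 + 2.22 = 4.27; composite reliability = 0.8180.
Max component reliability = 0.7900.
Difference = 0.8180 − 0.7900 = 0.028.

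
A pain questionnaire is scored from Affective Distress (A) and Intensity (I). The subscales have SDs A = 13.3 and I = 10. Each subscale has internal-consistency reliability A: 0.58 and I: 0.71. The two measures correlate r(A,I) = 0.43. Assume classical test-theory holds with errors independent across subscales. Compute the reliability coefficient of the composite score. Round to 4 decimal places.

Var(A+I) = 13.3² + 10² + 2·[13.3·10·0.43] = 276.89 + 114.38 = 391.27.
Under uncorrelated errors the observed covariances equal the true-score covariances, so only the own-variance terms attenuate.
True-score variance = [13.3²·0.58 + 10²·0.71] + 114.38 = 173.596 + 114.38 = 287.976.
Reliability = 287.976 / 391.27 = 0.7360.

0.7360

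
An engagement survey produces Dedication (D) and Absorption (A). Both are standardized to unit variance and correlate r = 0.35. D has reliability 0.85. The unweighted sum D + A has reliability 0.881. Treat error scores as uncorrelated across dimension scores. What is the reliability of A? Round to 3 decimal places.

0.829

Var(D+A) = 2 + 2·0.35 = 2.700.
True-score variance = ρ_D + ρ_A + 2·0.35, so 0.881 = (0.85 + ρ_A + 0.70) / 2.700.
ρ_A = 0.881·2.700 − 0.85 − 0.70 = 0.829.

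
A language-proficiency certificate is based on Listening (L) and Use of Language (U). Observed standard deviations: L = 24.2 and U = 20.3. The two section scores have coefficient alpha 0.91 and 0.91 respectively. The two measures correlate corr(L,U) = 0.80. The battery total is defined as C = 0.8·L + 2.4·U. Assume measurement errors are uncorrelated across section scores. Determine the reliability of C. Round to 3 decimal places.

Var(C) = 0.8²·24.2² + 2.4²·20.3² + 2·[1.92·24.2·20.3·0.80] = 2748.45 + 1509.15 = 4257.6.
Under uncorrelated errors the observed covariances equal the true-score covariances, so only the own-variance terms attenuate.
True-score variance = [0.8²·24.2²·0.91 + 2.4²·20.3²·0.91] + 1509.15 = 2501.09 + 1509.15 = 4010.24.
Reliability = 4010.24 / 4257.6 = 0.942.

0.942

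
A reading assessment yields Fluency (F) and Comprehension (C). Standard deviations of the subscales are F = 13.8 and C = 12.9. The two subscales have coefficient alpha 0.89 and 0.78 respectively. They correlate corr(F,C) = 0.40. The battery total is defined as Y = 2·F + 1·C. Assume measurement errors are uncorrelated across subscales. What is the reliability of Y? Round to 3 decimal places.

0.901

Var(Y) = 2²·13.8² + 12.9² + 2·[2·13.8·12.9·0.40] = 928.17 + 284.832 = 1213.
Under uncorrelated errors the observed covariances equal the true-score covariances, so only the own-variance terms attenuate.
True-score variance = [2²·13.8²·0.89 + 12.9²·0.78] + 284.832 = 807.766 + 284.832 = 1092.6.
Reliability = 1092.6 / 1213 = 0.901.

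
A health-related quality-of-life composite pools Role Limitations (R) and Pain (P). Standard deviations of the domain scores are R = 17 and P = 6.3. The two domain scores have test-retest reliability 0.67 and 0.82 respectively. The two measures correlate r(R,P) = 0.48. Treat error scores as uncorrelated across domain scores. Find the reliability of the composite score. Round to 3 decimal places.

Var(R+P) = 17² + 6.3² + 2·[17·6.3·0.48] = 328.69 + 102.816 = 431.506.
Under uncorrelated errors the observed covariances equal the true-score covariances, so only the own-variance terms attenuate.
True-score variance = [17²·0.67 + 6.3²·0.82] + 102.816 = 226.176 + 102.816 = 328.992.
Reliability = 328.992 / 431.506 = 0.762.

0.762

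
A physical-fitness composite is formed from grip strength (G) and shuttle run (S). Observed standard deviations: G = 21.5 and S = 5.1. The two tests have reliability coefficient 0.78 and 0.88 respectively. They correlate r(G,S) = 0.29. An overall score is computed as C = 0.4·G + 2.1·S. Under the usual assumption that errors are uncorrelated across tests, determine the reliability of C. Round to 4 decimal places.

Var(C) = 0.4²·21.5² + 2.1²·5.1² + 2·[0.84·21.5·5.1·0.29] = 188.664 + 53.4215 = 242.086.
Because errors are independent across components, Cov(Tᵢ,Tⱼ) = Cov(Xᵢ,Xⱼ); the off-diagonal part of the true-score variance is the same as above.
True-score variance = [0.4²·21.5²·0.78 + 2.1²·5.1²·0.88] + 53.4215 = 158.628 + 53.4215 = 212.05.
Reliability = 212.05 / 242.086 = 0.8759.

0.8759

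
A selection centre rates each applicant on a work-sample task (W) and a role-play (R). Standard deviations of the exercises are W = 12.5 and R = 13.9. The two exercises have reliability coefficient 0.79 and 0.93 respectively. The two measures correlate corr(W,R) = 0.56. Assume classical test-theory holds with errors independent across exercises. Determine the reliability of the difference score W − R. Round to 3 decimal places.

Var(W−R) = 12.5² + 13.9² − 2·12.5·13.9·0.56 = 349.46 − 194.6 = 154.86.
Under uncorrelated errors the observed covariances equal the true-score covariances, so only the own-variance terms attenuate.
True-score variance = [12.5²·0.79 + 13.9²·0.93] − 194.6 = 303.123 − 194.6 = 108.523.
Reliability = 108.523 / 154.86 = 0.701.

0.701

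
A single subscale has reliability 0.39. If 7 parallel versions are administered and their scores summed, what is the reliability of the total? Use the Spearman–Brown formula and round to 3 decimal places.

0.817

ρ_k = kρ / (1 + (k−1)ρ) = 7·0.39 / (1 + 6·0.39) = 2.730 / 3.340 = 0.817.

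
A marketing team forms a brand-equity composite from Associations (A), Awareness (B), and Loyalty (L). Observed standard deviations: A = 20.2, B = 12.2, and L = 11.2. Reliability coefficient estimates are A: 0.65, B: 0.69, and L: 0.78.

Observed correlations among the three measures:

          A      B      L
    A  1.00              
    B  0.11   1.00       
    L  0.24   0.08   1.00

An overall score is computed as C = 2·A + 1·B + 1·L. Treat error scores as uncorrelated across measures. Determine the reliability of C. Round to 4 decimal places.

Var(C) = 2²·20.2² + 12.2² + 11.2² + 2·[2·20.2·12.2·0.11 + 2·20.2·11.2·0.24 + 12.2·11.2·0.08] = 1906.44 + 347.486 = 2253.93.
Under uncorrelated errors the observed covariances equal the true-score covariances, so only the own-variance terms attenuate.
True-score variance = [2²·20.2²·0.65 + 12.2²·0.69 + 11.2²·0.78] + 347.486 = 1261.45 + 347.486 = 1608.93.
Reliability = 1608.93 / 2253.93 = 0.7138.

0.7138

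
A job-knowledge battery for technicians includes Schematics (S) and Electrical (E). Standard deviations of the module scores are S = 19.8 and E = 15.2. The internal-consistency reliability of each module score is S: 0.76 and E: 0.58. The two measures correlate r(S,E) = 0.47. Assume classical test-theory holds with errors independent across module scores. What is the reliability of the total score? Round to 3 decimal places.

Var(S+E) = 19.8² + 15.2² + 2·[19.8·15.2·0.47] = 623.08 + 282.902 = 905.982.
Because errors are independent across components, Cov(Tᵢ,Tⱼ) = Cov(Xᵢ,Xⱼ); the off-diagonal part of the true-score variance is the same as above.
True-score variance = [19.8²·0.76 + 15.2²·0.58] + 282.902 = 431.954 + 282.902 = 714.856.
Reliability = 714.856 / 905.982 = 0.789.

0.789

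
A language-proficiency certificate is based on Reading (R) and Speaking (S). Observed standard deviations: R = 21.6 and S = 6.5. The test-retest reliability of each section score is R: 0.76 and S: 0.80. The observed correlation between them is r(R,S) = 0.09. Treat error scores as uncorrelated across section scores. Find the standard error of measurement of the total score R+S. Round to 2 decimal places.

10.97

Var(total) = 508.81 + 25.272 = 534.082.
True-score variance = 388.386 + 25.272 = 413.658, so reliability = 0.7745.
Error variance = 534.082 − 413.658 = 120.424; SEM = √120.424 = 10.97.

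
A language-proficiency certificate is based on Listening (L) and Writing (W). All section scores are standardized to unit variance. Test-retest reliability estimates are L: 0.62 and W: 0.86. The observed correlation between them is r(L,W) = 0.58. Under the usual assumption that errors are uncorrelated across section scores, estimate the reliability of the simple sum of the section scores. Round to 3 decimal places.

Var(L+W) = 2 + 2·[0.58] = 2 + 1.16 = 3.16.
Under uncorrelated errors the observed covariances equal the true-score covariances, so only the own-variance terms attenuate.
True-score variance = [0.62 + 0.86] + 1.16 = 1.48 + 1.16 = 2.64.
Reliability = 2.64 / 3.16 = 0.835.

0.835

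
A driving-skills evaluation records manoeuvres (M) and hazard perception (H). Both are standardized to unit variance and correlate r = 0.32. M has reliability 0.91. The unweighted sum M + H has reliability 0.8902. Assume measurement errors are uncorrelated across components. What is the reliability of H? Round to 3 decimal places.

0.800

Var(M+H) = 2 + 2·0.32 = 2.640.
True-score variance = ρ_M + ρ_H + 2·0.32, so 0.8902 = (0.91 + ρ_H + 0.64) / 2.640.
ρ_H = 0.8902·2.640 − 0.91 − 0.64 = 0.800.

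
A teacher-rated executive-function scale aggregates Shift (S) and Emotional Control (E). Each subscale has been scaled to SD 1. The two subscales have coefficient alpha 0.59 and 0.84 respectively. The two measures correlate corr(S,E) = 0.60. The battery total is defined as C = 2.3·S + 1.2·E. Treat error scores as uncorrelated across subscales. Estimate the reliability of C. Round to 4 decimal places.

Var(C) = 2.3² + 1.2² + 2·[2.76·0.60] = 6.73 + 3.312 = 10.042.
Under uncorrelated errors the observed covariances equal the true-score covariances, so only the own-variance terms attenuate.
True-score variance = [2.3²·0.59 + 1.2²·0.84] + 3.312 = 4.3307 + 3.312 = 7.6427.
Reliability = 7.6427 / 10.042 = 0.7611.

0.7611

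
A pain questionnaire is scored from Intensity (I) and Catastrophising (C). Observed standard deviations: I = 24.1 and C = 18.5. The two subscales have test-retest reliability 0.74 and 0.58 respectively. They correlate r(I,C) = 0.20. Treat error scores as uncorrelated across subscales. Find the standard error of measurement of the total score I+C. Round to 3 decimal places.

17.168

Var(total) = 923.06 + 178.34 = 1101.4.
True-score variance = 628.304 + 178.34 = 806.644, so reliability = 0.7324.
Error variance = 1101.4 − 806.644 = 294.756; SEM = √294.756 = 17.168.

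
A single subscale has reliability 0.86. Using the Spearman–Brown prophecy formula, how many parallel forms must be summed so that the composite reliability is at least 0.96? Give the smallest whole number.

k ≥ ρ*(1−ρ₁)/(ρ₁(1−ρ*)) = 0.96·0.14 / (0.86·0.04) = 3.907.
Smallest integer k = 4.

4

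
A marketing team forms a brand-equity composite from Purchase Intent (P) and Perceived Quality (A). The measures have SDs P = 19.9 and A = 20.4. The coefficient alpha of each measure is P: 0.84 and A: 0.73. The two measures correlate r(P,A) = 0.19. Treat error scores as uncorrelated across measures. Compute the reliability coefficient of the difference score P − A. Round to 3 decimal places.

Var(P−A) = 19.9² + 20.4² − 2·19.9·20.4·0.19 = 812.17 − 154.265 = 657.905.
Under uncorrelated errors the observed covariances equal the true-score covariances, so only the own-variance terms attenuate.
True-score variance = [19.9²·0.84 + 20.4²·0.73] − 154.265 = 636.445 − 154.265 = 482.18.
Reliability = 482.18 / 657.905 = 0.733.

0.733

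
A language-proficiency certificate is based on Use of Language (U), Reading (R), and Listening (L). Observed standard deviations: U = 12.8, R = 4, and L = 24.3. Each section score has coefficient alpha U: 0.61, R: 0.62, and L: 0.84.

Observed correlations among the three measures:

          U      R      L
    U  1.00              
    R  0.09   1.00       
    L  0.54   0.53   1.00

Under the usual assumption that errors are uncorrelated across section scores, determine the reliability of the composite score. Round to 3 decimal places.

Var(U+R+L) = 12.8² + 4² + 24.3² + 2·[12.8·4·0.09 + 12.8·24.3·0.54 + 4·24.3·0.53] = 770.33 + 448.171 = 1218.5.
Because errors are independent across components, Cov(Tᵢ,Tⱼ) = Cov(Xᵢ,Xⱼ); the off-diagonal part of the true-score variance is the same as above.
True-score variance = [12.8²·0.61 + 4²·0.62 + 24.3²·0.84] + 448.171 = 605.874 + 448.171 = 1054.05.
Reliability = 1054.05 / 1218.5 = 0.865.

0.865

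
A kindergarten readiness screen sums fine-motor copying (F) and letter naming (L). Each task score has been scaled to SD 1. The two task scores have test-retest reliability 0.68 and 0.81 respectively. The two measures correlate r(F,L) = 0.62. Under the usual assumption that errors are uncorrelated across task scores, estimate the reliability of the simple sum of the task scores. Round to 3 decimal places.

Var(F+L) = 2 + 2·[0.62] = 2 + 1.24 = 3.24.
With uncorrelated errors the cross-covariances are all true-score covariance, so they carry over unchanged; only the diagonal terms shrink to ρᵢσᵢ².
True-score variance = [0.68 + 0.81] + 1.24 = 1.49 + 1.24 = 2.73.
Reliability = 2.73 / 3.24 = 0.843.

0.843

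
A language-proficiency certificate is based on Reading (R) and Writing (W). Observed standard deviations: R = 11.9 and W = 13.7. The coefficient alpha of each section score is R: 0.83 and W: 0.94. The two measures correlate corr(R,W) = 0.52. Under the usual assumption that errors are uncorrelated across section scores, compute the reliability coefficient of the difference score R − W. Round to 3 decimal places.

0.779

Var(R−W) = 11.9² + 13.7² − 2·11.9·13.7·0.52 = 329.3 − 169.551 = 159.749.
With uncorrelated errors the cross-covariances are all true-score covariance, so they carry over unchanged; only the diagonal terms shrink to ρᵢσᵢ².
True-score variance = [11.9²·0.83 + 13.7²·0.94] − 169.551 = 293.965 − 169.551 = 124.414.
Reliability = 124.414 / 159.749 = 0.779.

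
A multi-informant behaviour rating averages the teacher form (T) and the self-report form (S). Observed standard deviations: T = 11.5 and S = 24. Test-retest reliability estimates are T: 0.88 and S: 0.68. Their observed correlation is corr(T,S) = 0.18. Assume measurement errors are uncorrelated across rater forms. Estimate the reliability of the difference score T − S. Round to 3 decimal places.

0.671

Var(T−S) = 11.5² + 24² − 2·11.5·24·0.18 = 708.25 − 99.36 = 608.89.
With uncorrelated errors the cross-covariances are all true-score covariance, so they carry over unchanged; only the diagonal terms shrink to ρᵢσᵢ².
True-score variance = [11.5²·0.88 + 24²·0.68] − 99.36 = 508.06 − 99.36 = 408.7.
Reliability = 408.7 / 608.89 = 0.671.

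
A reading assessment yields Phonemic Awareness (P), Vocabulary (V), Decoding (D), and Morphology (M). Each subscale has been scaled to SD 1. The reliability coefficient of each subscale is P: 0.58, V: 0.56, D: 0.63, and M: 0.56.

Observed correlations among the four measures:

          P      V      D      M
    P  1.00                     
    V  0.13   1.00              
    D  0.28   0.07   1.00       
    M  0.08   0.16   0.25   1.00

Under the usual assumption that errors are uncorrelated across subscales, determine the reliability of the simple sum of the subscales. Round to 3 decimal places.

Var(P+V+D+M) = 4 + 2·[0.13 + 0.28 + 0.08 + 0.07 + 0.16 + 0.25] = 4 + 1.94 = 5.94.
Because errors are independent across components, Cov(Tᵢ,Tⱼ) = Cov(Xᵢ,Xⱼ); the off-diagonal part of the true-score variance is the same as above.
True-score variance = [0.58 + 0.56 + 0.63 + 0.56] + 1.94 = 2.33 + 1.94 = 4.27.
Reliability = 4.27 / 5.94 = 0.719.

0.719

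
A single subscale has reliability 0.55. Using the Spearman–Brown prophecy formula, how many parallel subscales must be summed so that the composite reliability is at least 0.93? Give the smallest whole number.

k ≥ ρ*(1−ρ₁)/(ρ₁(1−ρ*)) = 0.93·0.45 / (0.55·0.07) = 10.870.
Smallest integer k = 11.

11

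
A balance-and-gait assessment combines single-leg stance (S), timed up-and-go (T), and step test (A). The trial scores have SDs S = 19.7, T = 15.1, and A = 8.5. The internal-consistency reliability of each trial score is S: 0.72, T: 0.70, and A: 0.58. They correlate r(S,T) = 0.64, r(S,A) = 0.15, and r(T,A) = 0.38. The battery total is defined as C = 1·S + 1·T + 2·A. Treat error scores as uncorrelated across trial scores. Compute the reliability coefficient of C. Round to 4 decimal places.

Var(C) = 19.7² + 15.1² + 2²·8.5² + 2·[19.7·15.1·0.64 + 2·19.7·8.5·0.15 + 2·15.1·8.5·0.38] = 905.1 + 676.324 = 1581.42.
With uncorrelated errors the cross-covariances are all true-score covariance, so they carry over unchanged; only the diagonal terms shrink to ρᵢσᵢ².
True-score variance = [19.7²·0.72 + 15.1²·0.70 + 2²·8.5²·0.58] + 676.324 = 606.652 + 676.324 = 1282.98.
Reliability = 1282.98 / 1581.42 = 0.8113.

0.8113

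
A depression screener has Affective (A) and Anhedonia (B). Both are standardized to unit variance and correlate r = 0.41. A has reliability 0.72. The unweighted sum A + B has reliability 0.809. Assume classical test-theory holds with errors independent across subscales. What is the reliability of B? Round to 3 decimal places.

0.741

Var(A+B) = 2 + 2·0.41 = 2.820.
True-score variance = ρ_A + ρ_B + 2·0.41, so 0.809 = (0.72 + ρ_B + 0.82) / 2.820.
ρ_B = 0.809·2.820 − 0.72 − 0.82 = 0.741.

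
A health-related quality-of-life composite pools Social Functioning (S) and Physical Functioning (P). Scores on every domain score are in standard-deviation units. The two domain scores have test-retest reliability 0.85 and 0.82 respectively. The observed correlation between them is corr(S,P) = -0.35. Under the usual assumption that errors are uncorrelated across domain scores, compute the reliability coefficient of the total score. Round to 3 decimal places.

0.746

Var(S+P) = 2 + 2·[(-0.35)] = 2 − 0.7 = 1.3.
With uncorrelated errors the cross-covariances are all true-score covariance, so they carry over unchanged; only the diagonal terms shrink to ρᵢσᵢ².
True-score variance = [0.85 + 0.82] − 0.7 = 1.67 − 0.7 = 0.97.
Reliability = 0.97 / 1.3 = 0.746.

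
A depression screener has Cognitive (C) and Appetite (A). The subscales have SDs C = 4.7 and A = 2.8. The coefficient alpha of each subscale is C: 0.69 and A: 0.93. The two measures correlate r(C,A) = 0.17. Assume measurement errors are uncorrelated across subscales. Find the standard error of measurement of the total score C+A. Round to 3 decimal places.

Var(total) = 29.93 + 4.4744 = 34.4044.
True-score variance = 22.5333 + 4.4744 = 27.0077, so reliability = 0.7850.
Error variance = 34.4044 − 27.0077 = 7.3967; SEM = √7.3967 = 2.720.

2.720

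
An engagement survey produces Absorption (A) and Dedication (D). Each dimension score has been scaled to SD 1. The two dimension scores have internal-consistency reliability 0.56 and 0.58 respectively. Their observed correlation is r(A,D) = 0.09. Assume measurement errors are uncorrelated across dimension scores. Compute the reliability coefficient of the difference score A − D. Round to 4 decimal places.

0.5275

Var(A−D) = 1 + 1 − 2·0.09 = 2 − 0.18 = 1.82.
Under uncorrelated errors the observed covariances equal the true-score covariances, so only the own-variance terms attenuate.
True-score variance = [0.56 + 0.58] − 0.18 = 1.14 − 0.18 = 0.96.
Reliability = 0.96 / 1.82 = 0.5275.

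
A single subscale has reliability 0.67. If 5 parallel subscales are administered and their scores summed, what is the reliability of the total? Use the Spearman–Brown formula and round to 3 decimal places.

ρ_k = kρ / (1 + (k−1)ρ) = 5·0.67 / (1 + 4·0.67) = 3.350 / 3.680 = 0.910.

0.910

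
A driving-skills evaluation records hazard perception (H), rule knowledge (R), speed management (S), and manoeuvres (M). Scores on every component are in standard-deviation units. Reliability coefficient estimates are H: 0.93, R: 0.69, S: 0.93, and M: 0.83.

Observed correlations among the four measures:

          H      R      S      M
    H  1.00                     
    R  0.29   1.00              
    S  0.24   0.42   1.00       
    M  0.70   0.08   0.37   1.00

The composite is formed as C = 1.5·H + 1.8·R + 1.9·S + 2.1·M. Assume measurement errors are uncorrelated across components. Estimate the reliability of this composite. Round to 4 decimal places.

0.9207

Var(C) = 1.5² + 1.8² + 1.9² + 2.1² + 2·[2.7·0.29 + 2.85·0.24 + 3.15·0.70 + 3.42·0.42 + 3.78·0.08 + 3.99·0.37] = 13.51 + 13.7742 = 27.2842.
Under uncorrelated errors the observed covariances equal the true-score covariances, so only the own-variance terms attenuate.
True-score variance = [1.5²·0.93 + 1.8²·0.69 + 1.9²·0.93 + 2.1²·0.83] + 13.7742 = 11.3457 + 13.7742 = 25.1199.
Reliability = 25.1199 / 27.2842 = 0.9207.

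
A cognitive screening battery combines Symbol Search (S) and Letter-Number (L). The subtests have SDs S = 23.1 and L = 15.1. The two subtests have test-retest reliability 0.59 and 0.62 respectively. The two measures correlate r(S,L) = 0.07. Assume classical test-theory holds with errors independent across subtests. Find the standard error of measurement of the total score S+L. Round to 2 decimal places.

Var(total) = 761.62 + 48.8334 = 810.453.
True-score variance = 456.196 + 48.8334 = 505.029, so reliability = 0.6231.
Error variance = 810.453 − 505.029 = 305.424; SEM = √305.424 = 17.48.

17.48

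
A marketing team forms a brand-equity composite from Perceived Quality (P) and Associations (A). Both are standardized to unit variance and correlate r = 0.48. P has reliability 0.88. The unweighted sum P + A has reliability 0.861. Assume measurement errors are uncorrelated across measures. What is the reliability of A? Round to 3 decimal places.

0.709

Var(P+A) = 2 + 2·0.48 = 2.960.
True-score variance = ρ_P + ρ_A + 2·0.48, so 0.861 = (0.88 + ρ_A + 0.96) / 2.960.
ρ_A = 0.861·2.960 − 0.88 − 0.96 = 0.709.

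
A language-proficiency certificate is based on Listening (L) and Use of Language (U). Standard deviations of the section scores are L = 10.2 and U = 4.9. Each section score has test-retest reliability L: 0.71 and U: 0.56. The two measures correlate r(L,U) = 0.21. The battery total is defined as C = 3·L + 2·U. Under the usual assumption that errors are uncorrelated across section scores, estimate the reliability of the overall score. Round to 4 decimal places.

0.7291

Var(C) = 3²·10.2² + 2²·4.9² + 2·[6·10.2·4.9·0.21] = 1032.4 + 125.95 = 1158.35.
Under uncorrelated errors the observed covariances equal the true-score covariances, so only the own-variance terms attenuate.
True-score variance = [3²·10.2²·0.71 + 2²·4.9²·0.56] + 125.95 = 718.598 + 125.95 = 844.548.
Reliability = 844.548 / 1158.35 = 0.7291.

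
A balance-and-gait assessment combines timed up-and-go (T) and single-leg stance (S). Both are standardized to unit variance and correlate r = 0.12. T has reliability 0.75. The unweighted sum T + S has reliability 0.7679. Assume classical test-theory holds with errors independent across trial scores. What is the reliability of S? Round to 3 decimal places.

0.730

Var(T+S) = 2 + 2·0.12 = 2.240.
True-score variance = ρ_T + ρ_S + 2·0.12, so 0.7679 = (0.75 + ρ_S + 0.24) / 2.240.
ρ_S = 0.7679·2.240 − 0.75 − 0.24 = 0.730.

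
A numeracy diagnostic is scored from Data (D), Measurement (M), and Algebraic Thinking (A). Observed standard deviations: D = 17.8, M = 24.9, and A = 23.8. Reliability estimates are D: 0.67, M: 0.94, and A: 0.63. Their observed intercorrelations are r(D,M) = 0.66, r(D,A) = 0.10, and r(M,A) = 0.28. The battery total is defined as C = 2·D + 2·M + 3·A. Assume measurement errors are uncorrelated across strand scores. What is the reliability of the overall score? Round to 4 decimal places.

0.8207

Var(C) = 2²·17.8² + 2²·24.9² + 3²·23.8² + 2·[4·17.8·24.9·0.66 + 6·17.8·23.8·0.10 + 6·24.9·23.8·0.28] = 8845.36 + 4839.77 = 13685.1.
Under uncorrelated errors the observed covariances equal the true-score covariances, so only the own-variance terms attenuate.
True-score variance = [2²·17.8²·0.67 + 2²·24.9²·0.94 + 3²·23.8²·0.63] + 4839.77 = 6392.08 + 4839.77 = 11231.9.
Reliability = 11231.9 / 13685.1 = 0.8207.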